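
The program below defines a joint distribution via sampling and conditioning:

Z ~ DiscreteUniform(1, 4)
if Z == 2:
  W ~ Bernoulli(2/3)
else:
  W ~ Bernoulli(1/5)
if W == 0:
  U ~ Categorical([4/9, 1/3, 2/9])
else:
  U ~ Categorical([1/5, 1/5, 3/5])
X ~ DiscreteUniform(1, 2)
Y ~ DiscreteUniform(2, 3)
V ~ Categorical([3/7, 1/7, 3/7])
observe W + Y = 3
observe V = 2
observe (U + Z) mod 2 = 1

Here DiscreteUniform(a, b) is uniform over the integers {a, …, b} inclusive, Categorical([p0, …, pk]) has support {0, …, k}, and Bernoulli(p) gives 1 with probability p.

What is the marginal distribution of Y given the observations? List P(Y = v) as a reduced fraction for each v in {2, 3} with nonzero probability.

P(Y=2) = 111/436, P(Y=3) = 325/436

Enumerate traces; 24 have nonzero weight after conditioning:
  (Z=1, W=0, U=0, X=1, Y=3, V=2) weight 1/105
  (Z=1, W=0, U=0, X=2, Y=3, V=2) weight 1/105
  (Z=1, W=0, U=2, X=1, Y=3, V=2) weight 1/210
  (Z=1, W=0, U=2, X=2, Y=3, V=2) weight 1/210
  (Z=1, W=1, U=0, X=1, Y=2, V=2) weight 3/2800
  (Z=1, W=1, U=0, X=2, Y=2, V=2) weight 3/2800
  (Z=1, W=1, U=2, X=1, Y=2, V=2) weight 9/2800
  (Z=1, W=1, U=2, X=2, Y=2, V=2) weight 9/2800
  … 16 more
Group by Y:
  weight(Y=2) = 37/1400
  weight(Y=3) = 13/168
Total weight = 37/1400 + 13/168 = 109/1050
P(Y=2 | obs) = 37/1400 / 109/1050 = 111/436
P(Y=3 | obs) = 13/168 / 109/1050 = 325/436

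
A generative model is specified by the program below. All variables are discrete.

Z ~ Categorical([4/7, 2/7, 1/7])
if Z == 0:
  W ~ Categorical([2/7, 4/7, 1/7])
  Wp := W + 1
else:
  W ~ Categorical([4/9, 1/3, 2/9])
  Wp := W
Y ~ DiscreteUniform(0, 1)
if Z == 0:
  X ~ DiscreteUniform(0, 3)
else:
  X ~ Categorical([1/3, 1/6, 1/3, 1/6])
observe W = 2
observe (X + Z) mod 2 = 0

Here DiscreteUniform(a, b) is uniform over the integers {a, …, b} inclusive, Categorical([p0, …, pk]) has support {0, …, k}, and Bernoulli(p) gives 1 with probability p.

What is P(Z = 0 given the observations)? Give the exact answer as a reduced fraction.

Enumerate traces; 12 have nonzero weight after conditioning:
  (Z=0, W=2, Y=0, X=0) weight 1/98
  (Z=0, W=2, Y=0, X=2) weight 1/98
  (Z=0, W=2, Y=1, X=0) weight 1/98
  (Z=0, W=2, Y=1, X=2) weight 1/98
  (Z=1, W=2, Y=0, X=1) weight 1/189
  (Z=1, W=2, Y=0, X=3) weight 1/189
  (Z=1, W=2, Y=1, X=1) weight 1/189
  (Z=1, W=2, Y=1, X=3) weight 1/189
  (Z=2, W=2, Y=0, X=0) weight 1/189
  … 3 more
Group by Z:
  weight(Z=0) = 2/49
  weight(Z=1) = 4/189
  weight(Z=2) = 4/189
Total weight = 2/49 + 4/189 + 4/189 = 110/1323
P(Z=0 | obs) = 2/49 / 110/1323 = 27/55
P(Z=1 | obs) = 4/189 / 110/1323 = 14/55
P(Z=2 | obs) = 4/189 / 110/1323 = 14/55

P(Z = 0 | obs) = 27/55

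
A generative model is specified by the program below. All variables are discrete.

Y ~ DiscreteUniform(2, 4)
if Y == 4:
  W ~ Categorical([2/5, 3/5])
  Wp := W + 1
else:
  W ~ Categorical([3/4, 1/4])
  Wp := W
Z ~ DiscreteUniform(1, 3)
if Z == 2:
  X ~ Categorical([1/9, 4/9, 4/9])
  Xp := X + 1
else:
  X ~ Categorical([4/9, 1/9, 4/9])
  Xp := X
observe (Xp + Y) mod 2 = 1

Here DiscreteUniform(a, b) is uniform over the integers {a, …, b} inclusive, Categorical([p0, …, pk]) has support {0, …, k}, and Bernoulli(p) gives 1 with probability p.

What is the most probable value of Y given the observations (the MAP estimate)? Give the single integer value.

Enumerate traces; 26 have nonzero weight after conditioning:
  (Y=2, W=0, Z=1, X=1) weight 1/108
  (Y=2, W=0, Z=2, X=0) weight 1/108
  (Y=2, W=0, Z=2, X=2) weight 1/27
  (Y=2, W=0, Z=3, X=1) weight 1/108
  (Y=2, W=1, Z=1, X=1) weight 1/324
  (Y=2, W=1, Z=2, X=0) weight 1/324
  (Y=2, W=1, Z=2, X=2) weight 1/81
  (Y=2, W=1, Z=3, X=1) weight 1/324
  (Y=3, W=0, Z=1, X=0) weight 1/27
  (Y=4, W=0, Z=1, X=1) weight 2/405
  … 16 more
Group by Y:
  weight(Y=2) = 7/81
  weight(Y=3) = 20/81
  weight(Y=4) = 7/81
Total weight = 7/81 + 20/81 + 7/81 = 34/81
P(Y=2 | obs) = 7/81 / 34/81 = 7/34
P(Y=3 | obs) = 20/81 / 34/81 = 10/17
P(Y=4 | obs) = 7/81 / 34/81 = 7/34
argmax = 3

argmax_v P(Y = v | obs) = 3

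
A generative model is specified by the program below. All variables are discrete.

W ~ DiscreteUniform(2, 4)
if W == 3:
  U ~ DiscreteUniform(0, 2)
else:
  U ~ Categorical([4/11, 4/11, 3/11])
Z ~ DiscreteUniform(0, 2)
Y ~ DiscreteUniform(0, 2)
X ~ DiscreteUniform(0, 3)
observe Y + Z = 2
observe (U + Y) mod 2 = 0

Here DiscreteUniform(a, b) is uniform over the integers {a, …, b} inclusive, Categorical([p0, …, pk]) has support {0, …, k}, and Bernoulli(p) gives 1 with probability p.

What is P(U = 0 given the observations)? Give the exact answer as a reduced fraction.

P(U = 0 | obs) = 70/163

Enumerate traces; 60 have nonzero weight after conditioning:
  (W=2, U=0, Z=0, Y=2, X=0) weight 1/297
  (W=2, U=0, Z=0, Y=2, X=1) weight 1/297
  (W=2, U=0, Z=0, Y=2, X=2) weight 1/297
  (W=2, U=0, Z=0, Y=2, X=3) weight 1/297
  (W=2, U=0, Z=2, Y=0, X=0) weight 1/297
  (W=2, U=0, Z=2, Y=0, X=1) weight 1/297
  (W=2, U=0, Z=2, Y=0, X=2) weight 1/297
  (W=2, U=0, Z=2, Y=0, X=3) weight 1/297
  (W=2, U=1, Z=1, Y=1, X=0) weight 1/297
  (W=2, U=2, Z=0, Y=2, X=0) weight 1/396
  … 50 more
Group by U:
  weight(U=0) = 70/891
  weight(U=1) = 35/891
  weight(U=2) = 58/891
Total weight = 70/891 + 35/891 + 58/891 = 163/891
P(U=0 | obs) = 70/891 / 163/891 = 70/163
P(U=1 | obs) = 35/891 / 163/891 = 35/163
P(U=2 | obs) = 58/891 / 163/891 = 58/163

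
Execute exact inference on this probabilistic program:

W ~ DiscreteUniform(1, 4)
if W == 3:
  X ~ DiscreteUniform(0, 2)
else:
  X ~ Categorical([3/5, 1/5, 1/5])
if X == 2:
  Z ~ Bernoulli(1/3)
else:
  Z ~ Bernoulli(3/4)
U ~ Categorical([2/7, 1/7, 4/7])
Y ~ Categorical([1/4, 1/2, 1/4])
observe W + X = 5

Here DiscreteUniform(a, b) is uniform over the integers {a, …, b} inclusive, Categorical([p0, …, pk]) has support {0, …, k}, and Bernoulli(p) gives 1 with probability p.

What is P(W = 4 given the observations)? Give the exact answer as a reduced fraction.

P(W = 4 | obs) = 3/8

Enumerate traces; 36 have nonzero weight after conditioning:
  (W=3, X=2, Z=0, U=0, Y=0) weight 1/252
  (W=3, X=2, Z=0, U=0, Y=1) weight 1/126
  (W=3, X=2, Z=0, U=0, Y=2) weight 1/252
  (W=3, X=2, Z=0, U=1, Y=0) weight 1/504
  (W=3, X=2, Z=0, U=1, Y=1) weight 1/252
  (W=3, X=2, Z=0, U=1, Y=2) weight 1/504
  (W=3, X=2, Z=0, U=2, Y=0) weight 1/126
  (W=3, X=2, Z=0, U=2, Y=1) weight 1/63
  (W=4, X=1, Z=0, U=0, Y=0) weight 1/1120
  … 27 more
Group by W:
  weight(W=3) = 1/12
  weight(W=4) = 1/20
Total weight = 1/12 + 1/20 = 2/15
P(W=3 | obs) = 1/12 / 2/15 = 5/8
P(W=4 | obs) = 1/20 / 2/15 = 3/8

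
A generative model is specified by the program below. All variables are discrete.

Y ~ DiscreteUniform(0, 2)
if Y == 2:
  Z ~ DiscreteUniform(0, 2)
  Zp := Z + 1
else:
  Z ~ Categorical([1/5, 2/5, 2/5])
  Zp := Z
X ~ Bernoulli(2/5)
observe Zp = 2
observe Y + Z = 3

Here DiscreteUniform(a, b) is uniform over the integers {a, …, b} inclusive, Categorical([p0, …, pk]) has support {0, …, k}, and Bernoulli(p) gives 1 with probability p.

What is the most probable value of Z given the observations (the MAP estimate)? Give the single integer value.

Enumerate traces; 4 have nonzero weight after conditioning:
  (Y=1, Z=2, X=0) weight 2/25
  (Y=1, Z=2, X=1) weight 4/75
  (Y=2, Z=1, X=0) weight 1/15
  (Y=2, Z=1, X=1) weight 2/45
Group by Z:
  weight(Z=1) = 1/9
  weight(Z=2) = 2/15
Total weight = 1/9 + 2/15 = 11/45
P(Z=1 | obs) = 1/9 / 11/45 = 5/11
P(Z=2 | obs) = 2/15 / 11/45 = 6/11
argmax = 2

argmax_v P(Z = v | obs) = 2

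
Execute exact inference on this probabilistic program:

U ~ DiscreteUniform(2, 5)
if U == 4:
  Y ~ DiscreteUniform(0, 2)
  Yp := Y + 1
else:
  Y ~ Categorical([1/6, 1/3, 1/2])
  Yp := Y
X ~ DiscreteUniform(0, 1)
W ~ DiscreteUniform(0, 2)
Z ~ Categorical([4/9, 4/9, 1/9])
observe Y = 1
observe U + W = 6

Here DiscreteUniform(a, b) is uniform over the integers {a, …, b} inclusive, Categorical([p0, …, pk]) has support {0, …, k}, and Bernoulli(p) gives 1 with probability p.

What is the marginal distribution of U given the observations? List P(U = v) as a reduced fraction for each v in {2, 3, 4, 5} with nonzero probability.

P(U=4) = 1/2, P(U=5) = 1/2

Enumerate traces; 12 have nonzero weight after conditioning:
  (U=4, Y=1, X=0, W=2, Z=0) weight 1/162
  (U=4, Y=1, X=0, W=2, Z=1) weight 1/162
  (U=4, Y=1, X=0, W=2, Z=2) weight 1/648
  (U=4, Y=1, X=1, W=2, Z=0) weight 1/162
  (U=4, Y=1, X=1, W=2, Z=1) weight 1/162
  (U=4, Y=1, X=1, W=2, Z=2) weight 1/648
  (U=5, Y=1, X=0, W=1, Z=0) weight 1/162
  (U=5, Y=1, X=0, W=1, Z=1) weight 1/162
  … 4 more
Group by U:
  weight(U=4) = 1/36
  weight(U=5) = 1/36
Total weight = 1/36 + 1/36 = 1/18
P(U=4 | obs) = 1/36 / 1/18 = 1/2
P(U=5 | obs) = 1/36 / 1/18 = 1/2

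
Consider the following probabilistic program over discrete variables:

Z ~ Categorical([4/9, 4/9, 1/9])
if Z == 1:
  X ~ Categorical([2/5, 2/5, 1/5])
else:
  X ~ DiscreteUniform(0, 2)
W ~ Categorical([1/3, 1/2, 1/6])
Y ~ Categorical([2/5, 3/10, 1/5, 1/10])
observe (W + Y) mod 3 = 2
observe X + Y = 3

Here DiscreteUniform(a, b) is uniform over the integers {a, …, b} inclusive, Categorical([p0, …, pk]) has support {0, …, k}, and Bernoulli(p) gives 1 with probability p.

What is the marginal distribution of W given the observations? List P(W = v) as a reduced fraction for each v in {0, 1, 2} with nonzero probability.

Enumerate traces; 9 have nonzero weight after conditioning:
  (Z=0, X=0, W=2, Y=3) weight 1/405
  (Z=0, X=1, W=0, Y=2) weight 4/405
  (Z=0, X=2, W=1, Y=1) weight 1/45
  (Z=1, X=0, W=2, Y=3) weight 2/675
  (Z=1, X=1, W=0, Y=2) weight 8/675
  (Z=1, X=2, W=1, Y=1) weight 1/75
  (Z=2, X=0, W=2, Y=3) weight 1/1620
  (Z=2, X=1, W=0, Y=2) weight 1/405
  … 1 more
Group by W:
  weight(W=0) = 49/2025
  weight(W=1) = 37/900
  weight(W=2) = 49/8100
Total weight = 49/2025 + 37/900 + 49/8100 = 289/4050
P(W=0 | obs) = 49/2025 / 289/4050 = 98/289
P(W=1 | obs) = 37/900 / 289/4050 = 333/578
P(W=2 | obs) = 49/8100 / 289/4050 = 49/578

P(W=0) = 98/289, P(W=1) = 333/578, P(W=2) = 49/578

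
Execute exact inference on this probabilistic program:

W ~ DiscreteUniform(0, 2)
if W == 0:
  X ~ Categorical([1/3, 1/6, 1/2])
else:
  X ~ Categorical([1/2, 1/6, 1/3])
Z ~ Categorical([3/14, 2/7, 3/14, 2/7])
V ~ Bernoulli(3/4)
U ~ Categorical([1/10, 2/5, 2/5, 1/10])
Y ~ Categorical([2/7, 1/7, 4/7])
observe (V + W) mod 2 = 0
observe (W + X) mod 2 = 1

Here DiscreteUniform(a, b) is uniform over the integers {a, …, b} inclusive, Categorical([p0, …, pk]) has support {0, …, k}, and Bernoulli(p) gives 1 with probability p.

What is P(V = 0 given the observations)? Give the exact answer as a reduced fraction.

Enumerate traces; 192 have nonzero weight after conditioning:
  (W=0, X=1, Z=0, V=0, U=0, Y=0) weight 1/11760
  (W=0, X=1, Z=0, V=0, U=0, Y=1) weight 1/23520
  (W=0, X=1, Z=0, V=0, U=0, Y=2) weight 1/5880
  (W=0, X=1, Z=0, V=0, U=1, Y=0) weight 1/2940
  (W=0, X=1, Z=0, V=0, U=1, Y=1) weight 1/5880
  (W=0, X=1, Z=0, V=0, U=1, Y=2) weight 1/1470
  (W=0, X=1, Z=0, V=0, U=2, Y=0) weight 1/2940
  (W=0, X=1, Z=0, V=0, U=2, Y=1) weight 1/5880
  (W=1, X=0, Z=0, V=1, U=0, Y=0) weight 3/3920
  … 183 more
Group by V:
  weight(V=0) = 1/36
  weight(V=1) = 5/24
Total weight = 1/36 + 5/24 = 17/72
P(V=0 | obs) = 1/36 / 17/72 = 2/17
P(V=1 | obs) = 5/24 / 17/72 = 15/17

P(V = 0 | obs) = 2/17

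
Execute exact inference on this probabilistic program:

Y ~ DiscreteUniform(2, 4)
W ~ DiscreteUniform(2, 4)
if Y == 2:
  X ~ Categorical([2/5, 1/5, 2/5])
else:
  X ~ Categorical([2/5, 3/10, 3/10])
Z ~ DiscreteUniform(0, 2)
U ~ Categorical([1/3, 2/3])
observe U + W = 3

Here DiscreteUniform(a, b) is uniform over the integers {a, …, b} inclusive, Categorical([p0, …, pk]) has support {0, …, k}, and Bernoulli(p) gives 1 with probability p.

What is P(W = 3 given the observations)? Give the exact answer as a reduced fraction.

P(W = 3 | obs) = 1/3

Enumerate traces; 54 have nonzero weight after conditioning:
  (Y=2, W=2, X=0, Z=0, U=1) weight 4/405
  (Y=2, W=2, X=0, Z=1, U=1) weight 4/405
  (Y=2, W=2, X=0, Z=2, U=1) weight 4/405
  (Y=2, W=2, X=1, Z=0, U=1) weight 2/405
  (Y=2, W=2, X=1, Z=1, U=1) weight 2/405
  (Y=2, W=2, X=1, Z=2, U=1) weight 2/405
  (Y=2, W=2, X=2, Z=0, U=1) weight 4/405
  (Y=2, W=2, X=2, Z=1, U=1) weight 4/405
  (Y=2, W=3, X=0, Z=0, U=0) weight 2/405
  … 45 more
Group by W:
  weight(W=2) = 2/9
  weight(W=3) = 1/9
Total weight = 2/9 + 1/9 = 1/3
P(W=2 | obs) = 2/9 / 1/3 = 2/3
P(W=3 | obs) = 1/9 / 1/3 = 1/3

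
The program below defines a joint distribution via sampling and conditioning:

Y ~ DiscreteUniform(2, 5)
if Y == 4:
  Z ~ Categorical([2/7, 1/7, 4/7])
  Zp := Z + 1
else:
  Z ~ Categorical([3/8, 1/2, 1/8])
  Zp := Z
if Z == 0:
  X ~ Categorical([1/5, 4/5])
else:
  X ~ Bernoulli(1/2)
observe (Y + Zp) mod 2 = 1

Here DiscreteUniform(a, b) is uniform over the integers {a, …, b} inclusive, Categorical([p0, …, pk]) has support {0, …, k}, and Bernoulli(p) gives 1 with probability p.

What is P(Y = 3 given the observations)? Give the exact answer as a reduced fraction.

P(Y = 3 | obs) = 7/33

Enumerate traces; 14 have nonzero weight after conditioning:
  (Y=2, Z=1, X=0) weight 1/16
  (Y=2, Z=1, X=1) weight 1/16
  (Y=3, Z=0, X=0) weight 3/160
  (Y=3, Z=0, X=1) weight 3/40
  (Y=3, Z=2, X=0) weight 1/64
  (Y=3, Z=2, X=1) weight 1/64
  (Y=4, Z=0, X=0) weight 1/70
  (Y=4, Z=0, X=1) weight 2/35
  (Y=5, Z=0, X=0) weight 3/160
  … 5 more
Group by Y:
  weight(Y=2) = 1/8
  weight(Y=3) = 1/8
  weight(Y=4) = 3/14
  weight(Y=5) = 1/8
Total weight = 1/8 + 1/8 + 3/14 + 1/8 = 33/56
P(Y=2 | obs) = 1/8 / 33/56 = 7/33
P(Y=3 | obs) = 1/8 / 33/56 = 7/33
P(Y=4 | obs) = 3/14 / 33/56 = 4/11
P(Y=5 | obs) = 1/8 / 33/56 = 7/33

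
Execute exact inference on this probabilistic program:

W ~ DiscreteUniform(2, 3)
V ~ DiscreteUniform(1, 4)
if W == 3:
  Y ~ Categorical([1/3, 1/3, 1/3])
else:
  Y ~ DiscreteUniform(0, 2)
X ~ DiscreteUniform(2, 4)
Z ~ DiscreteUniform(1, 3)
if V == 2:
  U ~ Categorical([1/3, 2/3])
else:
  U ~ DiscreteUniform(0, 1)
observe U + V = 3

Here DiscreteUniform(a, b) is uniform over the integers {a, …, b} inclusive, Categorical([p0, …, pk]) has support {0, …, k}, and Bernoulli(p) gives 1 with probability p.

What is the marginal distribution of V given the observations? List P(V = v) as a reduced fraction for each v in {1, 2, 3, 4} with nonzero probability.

P(V=2) = 4/7, P(V=3) = 3/7

Enumerate traces; 108 have nonzero weight after conditioning:
  (W=2, V=2, Y=0, X=2, Z=1, U=1) weight 1/324
  (W=2, V=2, Y=0, X=2, Z=2, U=1) weight 1/324
  (W=2, V=2, Y=0, X=2, Z=3, U=1) weight 1/324
  (W=2, V=2, Y=0, X=3, Z=1, U=1) weight 1/324
  (W=2, V=2, Y=0, X=3, Z=2, U=1) weight 1/324
  (W=2, V=2, Y=0, X=3, Z=3, U=1) weight 1/324
  (W=2, V=2, Y=0, X=4, Z=1, U=1) weight 1/324
  (W=2, V=2, Y=0, X=4, Z=2, U=1) weight 1/324
  (W=2, V=3, Y=0, X=2, Z=1, U=0) weight 1/432
  … 99 more
Group by V:
  weight(V=2) = 1/6
  weight(V=3) = 1/8
Total weight = 1/6 + 1/8 = 7/24
P(V=2 | obs) = 1/6 / 7/24 = 4/7
P(V=3 | obs) = 1/8 / 7/24 = 3/7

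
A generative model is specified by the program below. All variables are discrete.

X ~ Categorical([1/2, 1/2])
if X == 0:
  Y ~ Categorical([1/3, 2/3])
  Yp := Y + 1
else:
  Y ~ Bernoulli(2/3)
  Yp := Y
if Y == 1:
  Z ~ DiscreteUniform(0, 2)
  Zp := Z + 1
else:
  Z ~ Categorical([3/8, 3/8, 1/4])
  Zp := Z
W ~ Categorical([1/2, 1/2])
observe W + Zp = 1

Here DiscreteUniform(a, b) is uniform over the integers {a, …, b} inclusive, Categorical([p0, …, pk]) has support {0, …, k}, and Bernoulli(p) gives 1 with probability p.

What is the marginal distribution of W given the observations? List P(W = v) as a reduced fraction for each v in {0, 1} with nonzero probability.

Enumerate traces; 6 have nonzero weight after conditioning:
  (X=0, Y=0, Z=0, W=1) weight 1/32
  (X=0, Y=0, Z=1, W=0) weight 1/32
  (X=0, Y=1, Z=0, W=0) weight 1/18
  (X=1, Y=0, Z=0, W=1) weight 1/32
  (X=1, Y=0, Z=1, W=0) weight 1/32
  (X=1, Y=1, Z=0, W=0) weight 1/18
Group by W:
  weight(W=0) = 25/144
  weight(W=1) = 1/16
Total weight = 25/144 + 1/16 = 17/72
P(W=0 | obs) = 25/144 / 17/72 = 25/34
P(W=1 | obs) = 1/16 / 17/72 = 9/34

P(W=0) = 25/34, P(W=1) = 9/34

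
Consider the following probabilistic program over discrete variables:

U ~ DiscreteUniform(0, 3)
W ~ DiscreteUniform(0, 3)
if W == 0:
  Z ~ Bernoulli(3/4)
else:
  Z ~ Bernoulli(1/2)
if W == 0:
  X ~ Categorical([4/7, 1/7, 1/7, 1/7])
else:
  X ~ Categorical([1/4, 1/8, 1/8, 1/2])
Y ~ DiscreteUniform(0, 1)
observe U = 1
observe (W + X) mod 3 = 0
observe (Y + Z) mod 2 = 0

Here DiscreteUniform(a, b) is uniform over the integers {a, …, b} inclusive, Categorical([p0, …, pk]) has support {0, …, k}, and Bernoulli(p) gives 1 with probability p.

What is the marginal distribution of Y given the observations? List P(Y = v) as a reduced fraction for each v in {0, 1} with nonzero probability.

P(Y=0) = 19/48, P(Y=1) = 29/48

Enumerate traces; 12 have nonzero weight after conditioning:
  (U=1, W=0, Z=0, X=0, Y=0) weight 1/224
  (U=1, W=0, Z=0, X=3, Y=0) weight 1/896
  (U=1, W=0, Z=1, X=0, Y=1) weight 3/224
  (U=1, W=0, Z=1, X=3, Y=1) weight 3/896
  (U=1, W=1, Z=0, X=2, Y=0) weight 1/512
  (U=1, W=1, Z=1, X=2, Y=1) weight 1/512
  (U=1, W=2, Z=0, X=1, Y=0) weight 1/512
  (U=1, W=2, Z=1, X=1, Y=1) weight 1/512
  … 4 more
Group by Y:
  weight(Y=0) = 19/896
  weight(Y=1) = 29/896
Total weight = 19/896 + 29/896 = 3/56
P(Y=0 | obs) = 19/896 / 3/56 = 19/48
P(Y=1 | obs) = 29/896 / 3/56 = 29/48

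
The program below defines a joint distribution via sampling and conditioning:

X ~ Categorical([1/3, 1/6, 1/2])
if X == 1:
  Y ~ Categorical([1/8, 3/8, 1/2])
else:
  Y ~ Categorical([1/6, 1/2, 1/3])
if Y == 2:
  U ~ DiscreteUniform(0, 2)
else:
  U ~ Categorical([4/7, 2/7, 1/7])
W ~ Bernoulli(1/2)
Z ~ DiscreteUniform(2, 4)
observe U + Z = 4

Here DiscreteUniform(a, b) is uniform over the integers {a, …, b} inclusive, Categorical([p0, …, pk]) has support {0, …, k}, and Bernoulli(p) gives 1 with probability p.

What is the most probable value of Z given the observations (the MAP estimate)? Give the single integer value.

argmax_v P(Z = v | obs) = 4

Enumerate traces; 54 have nonzero weight after conditioning:
  (X=0, Y=0, U=0, W=0, Z=4) weight 1/189
  (X=0, Y=0, U=0, W=1, Z=4) weight 1/189
  (X=0, Y=0, U=1, W=0, Z=3) weight 1/378
  (X=0, Y=0, U=1, W=1, Z=3) weight 1/378
  (X=0, Y=0, U=2, W=0, Z=2) weight 1/756
  (X=0, Y=0, U=2, W=1, Z=2) weight 1/756
  (X=0, Y=1, U=0, W=0, Z=4) weight 1/63
  (X=0, Y=1, U=0, W=1, Z=4) weight 1/63
  … 46 more
Group by Z:
  weight(Z=2) = 40/567
  weight(Z=3) = 229/2268
  weight(Z=4) = 367/2268
Total weight = 40/567 + 229/2268 + 367/2268 = 1/3
P(Z=2 | obs) = 40/567 / 1/3 = 40/189
P(Z=3 | obs) = 229/2268 / 1/3 = 229/756
P(Z=4 | obs) = 367/2268 / 1/3 = 367/756
argmax = 4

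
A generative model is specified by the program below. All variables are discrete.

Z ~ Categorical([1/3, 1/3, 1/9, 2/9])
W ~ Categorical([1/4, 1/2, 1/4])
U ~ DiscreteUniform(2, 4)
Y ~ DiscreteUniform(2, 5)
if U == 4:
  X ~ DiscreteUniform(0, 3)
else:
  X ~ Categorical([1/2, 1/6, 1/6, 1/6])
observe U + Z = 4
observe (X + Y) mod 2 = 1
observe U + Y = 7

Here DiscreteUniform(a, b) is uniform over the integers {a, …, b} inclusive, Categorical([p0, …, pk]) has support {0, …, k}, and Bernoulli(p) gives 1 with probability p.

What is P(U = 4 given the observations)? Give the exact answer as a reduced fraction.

Enumerate traces; 18 have nonzero weight after conditioning:
  (Z=0, W=0, U=4, Y=3, X=0) weight 1/576
  (Z=0, W=0, U=4, Y=3, X=2) weight 1/576
  (Z=0, W=1, U=4, Y=3, X=0) weight 1/288
  (Z=0, W=1, U=4, Y=3, X=2) weight 1/288
  (Z=0, W=2, U=4, Y=3, X=0) weight 1/576
  (Z=0, W=2, U=4, Y=3, X=2) weight 1/576
  (Z=1, W=0, U=3, Y=4, X=1) weight 1/864
  (Z=1, W=0, U=3, Y=4, X=3) weight 1/864
  (Z=2, W=0, U=2, Y=5, X=0) weight 1/864
  … 9 more
Group by U:
  weight(U=2) = 1/162
  weight(U=3) = 1/108
  weight(U=4) = 1/72
Total weight = 1/162 + 1/108 + 1/72 = 19/648
P(U=2 | obs) = 1/162 / 19/648 = 4/19
P(U=3 | obs) = 1/108 / 19/648 = 6/19
P(U=4 | obs) = 1/72 / 19/648 = 9/19

P(U = 4 | obs) = 9/19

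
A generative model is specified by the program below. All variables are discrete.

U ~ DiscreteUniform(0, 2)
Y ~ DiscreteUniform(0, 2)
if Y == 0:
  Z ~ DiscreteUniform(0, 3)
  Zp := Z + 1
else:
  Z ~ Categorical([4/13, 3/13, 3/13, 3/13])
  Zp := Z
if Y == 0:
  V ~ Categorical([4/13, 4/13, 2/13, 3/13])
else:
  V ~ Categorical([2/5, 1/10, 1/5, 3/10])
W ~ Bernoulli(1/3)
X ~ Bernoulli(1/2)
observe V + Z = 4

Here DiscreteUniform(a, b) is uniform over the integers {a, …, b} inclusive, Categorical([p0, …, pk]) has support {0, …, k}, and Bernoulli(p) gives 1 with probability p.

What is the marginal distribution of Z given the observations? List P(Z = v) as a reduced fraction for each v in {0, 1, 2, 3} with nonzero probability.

P(Z=1) = 17/39, P(Z=2) = 34/117, P(Z=3) = 32/117

Enumerate traces; 108 have nonzero weight after conditioning:
  (U=0, Y=0, Z=1, V=3, W=0, X=0) weight 1/468
  (U=0, Y=0, Z=1, V=3, W=0, X=1) weight 1/468
  (U=0, Y=0, Z=1, V=3, W=1, X=0) weight 1/936
  (U=0, Y=0, Z=1, V=3, W=1, X=1) weight 1/936
  (U=0, Y=0, Z=2, V=2, W=0, X=0) weight 1/702
  (U=0, Y=0, Z=2, V=2, W=0, X=1) weight 1/702
  (U=0, Y=0, Z=2, V=2, W=1, X=0) weight 1/1404
  (U=0, Y=0, Z=2, V=2, W=1, X=1) weight 1/1404
  (U=0, Y=0, Z=3, V=1, W=0, X=0) weight 1/351
  … 99 more
Group by Z:
  weight(Z=1) = 17/260
  weight(Z=2) = 17/390
  weight(Z=3) = 8/195
Total weight = 17/260 + 17/390 + 8/195 = 3/20
P(Z=1 | obs) = 17/260 / 3/20 = 17/39
P(Z=2 | obs) = 17/390 / 3/20 = 34/117
P(Z=3 | obs) = 8/195 / 3/20 = 32/117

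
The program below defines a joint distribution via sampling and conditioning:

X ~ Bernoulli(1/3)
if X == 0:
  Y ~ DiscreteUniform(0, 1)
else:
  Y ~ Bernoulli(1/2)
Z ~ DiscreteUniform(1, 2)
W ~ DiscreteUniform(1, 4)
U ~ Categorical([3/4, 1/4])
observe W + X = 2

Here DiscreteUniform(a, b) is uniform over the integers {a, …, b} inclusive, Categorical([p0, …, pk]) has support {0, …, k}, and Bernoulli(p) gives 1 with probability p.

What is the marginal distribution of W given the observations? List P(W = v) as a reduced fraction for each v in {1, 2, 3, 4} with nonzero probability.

Enumerate traces; 16 have nonzero weight after conditioning:
  (X=0, Y=0, Z=1, W=2, U=0) weight 1/32
  (X=0, Y=0, Z=1, W=2, U=1) weight 1/96
  (X=0, Y=0, Z=2, W=2, U=0) weight 1/32
  (X=0, Y=0, Z=2, W=2, U=1) weight 1/96
  (X=0, Y=1, Z=1, W=2, U=0) weight 1/32
  (X=0, Y=1, Z=1, W=2, U=1) weight 1/96
  (X=0, Y=1, Z=2, W=2, U=0) weight 1/32
  (X=0, Y=1, Z=2, W=2, U=1) weight 1/96
  (X=1, Y=0, Z=1, W=1, U=0) weight 1/64
  … 7 more
Group by W:
  weight(W=1) = 1/12
  weight(W=2) = 1/6
Total weight = 1/12 + 1/6 = 1/4
P(W=1 | obs) = 1/12 / 1/4 = 1/3
P(W=2 | obs) = 1/6 / 1/4 = 2/3

P(W=1) = 1/3, P(W=2) = 2/3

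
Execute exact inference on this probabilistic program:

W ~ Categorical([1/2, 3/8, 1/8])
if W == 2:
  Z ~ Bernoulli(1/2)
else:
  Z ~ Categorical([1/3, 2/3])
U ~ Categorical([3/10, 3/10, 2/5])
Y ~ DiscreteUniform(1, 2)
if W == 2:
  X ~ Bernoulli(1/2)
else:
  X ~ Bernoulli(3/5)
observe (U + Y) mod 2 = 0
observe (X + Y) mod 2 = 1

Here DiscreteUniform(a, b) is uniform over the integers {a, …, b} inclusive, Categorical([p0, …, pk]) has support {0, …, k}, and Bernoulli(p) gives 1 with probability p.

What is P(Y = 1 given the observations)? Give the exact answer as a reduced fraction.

P(Y = 1 | obs) = 99/428

Enumerate traces; 18 have nonzero weight after conditioning:
  (W=0, Z=0, U=0, Y=2, X=1) weight 3/200
  (W=0, Z=0, U=1, Y=1, X=0) weight 1/100
  (W=0, Z=0, U=2, Y=2, X=1) weight 1/50
  (W=0, Z=1, U=0, Y=2, X=1) weight 3/100
  (W=0, Z=1, U=1, Y=1, X=0) weight 1/50
  (W=0, Z=1, U=2, Y=2, X=1) weight 1/25
  (W=1, Z=0, U=0, Y=2, X=1) weight 9/800
  (W=1, Z=0, U=1, Y=1, X=0) weight 3/400
  … 10 more
Group by Y:
  weight(Y=1) = 99/1600
  weight(Y=2) = 329/1600
Total weight = 99/1600 + 329/1600 = 107/400
P(Y=1 | obs) = 99/1600 / 107/400 = 99/428
P(Y=2 | obs) = 329/1600 / 107/400 = 329/428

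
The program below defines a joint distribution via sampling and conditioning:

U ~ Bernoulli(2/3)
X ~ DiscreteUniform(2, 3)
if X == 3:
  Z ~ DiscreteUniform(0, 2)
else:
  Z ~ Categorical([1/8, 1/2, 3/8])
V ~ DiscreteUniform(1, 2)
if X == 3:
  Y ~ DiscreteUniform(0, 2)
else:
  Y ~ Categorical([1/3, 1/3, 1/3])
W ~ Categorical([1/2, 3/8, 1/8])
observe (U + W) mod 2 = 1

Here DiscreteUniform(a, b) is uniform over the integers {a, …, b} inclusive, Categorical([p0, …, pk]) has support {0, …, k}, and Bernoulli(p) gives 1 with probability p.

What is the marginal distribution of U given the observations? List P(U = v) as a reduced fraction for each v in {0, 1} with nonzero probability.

P(U=0) = 3/13, P(U=1) = 10/13

Enumerate traces; 108 have nonzero weight after conditioning:
  (U=0, X=2, Z=0, V=1, Y=0, W=1) weight 1/768
  (U=0, X=2, Z=0, V=1, Y=1, W=1) weight 1/768
  (U=0, X=2, Z=0, V=1, Y=2, W=1) weight 1/768
  (U=0, X=2, Z=0, V=2, Y=0, W=1) weight 1/768
  (U=0, X=2, Z=0, V=2, Y=1, W=1) weight 1/768
  (U=0, X=2, Z=0, V=2, Y=2, W=1) weight 1/768
  (U=0, X=2, Z=1, V=1, Y=0, W=1) weight 1/192
  (U=0, X=2, Z=1, V=1, Y=1, W=1) weight 1/192
  (U=1, X=2, Z=0, V=1, Y=0, W=0) weight 1/288
  … 99 more
Group by U:
  weight(U=0) = 1/8
  weight(U=1) = 5/12
Total weight = 1/8 + 5/12 = 13/24
P(U=0 | obs) = 1/8 / 13/24 = 3/13
P(U=1 | obs) = 5/12 / 13/24 = 10/13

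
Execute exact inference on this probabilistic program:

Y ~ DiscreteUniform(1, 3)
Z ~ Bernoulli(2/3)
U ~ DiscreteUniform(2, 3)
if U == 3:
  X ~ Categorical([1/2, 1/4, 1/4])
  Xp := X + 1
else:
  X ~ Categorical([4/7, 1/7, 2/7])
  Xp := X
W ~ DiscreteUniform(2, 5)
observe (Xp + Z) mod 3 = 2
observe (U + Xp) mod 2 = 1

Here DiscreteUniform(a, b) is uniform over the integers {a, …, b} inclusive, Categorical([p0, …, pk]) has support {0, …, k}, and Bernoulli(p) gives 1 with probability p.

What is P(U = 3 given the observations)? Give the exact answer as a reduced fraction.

Enumerate traces; 24 have nonzero weight after conditioning:
  (Y=1, Z=0, U=3, X=1, W=2) weight 1/288
  (Y=1, Z=0, U=3, X=1, W=3) weight 1/288
  (Y=1, Z=0, U=3, X=1, W=4) weight 1/288
  (Y=1, Z=0, U=3, X=1, W=5) weight 1/288
  (Y=1, Z=1, U=2, X=1, W=2) weight 1/252
  (Y=1, Z=1, U=2, X=1, W=3) weight 1/252
  (Y=1, Z=1, U=2, X=1, W=4) weight 1/252
  (Y=1, Z=1, U=2, X=1, W=5) weight 1/252
  … 16 more
Group by U:
  weight(U=2) = 1/21
  weight(U=3) = 1/24
Total weight = 1/21 + 1/24 = 5/56
P(U=2 | obs) = 1/21 / 5/56 = 8/15
P(U=3 | obs) = 1/24 / 5/56 = 7/15

P(U = 3 | obs) = 7/15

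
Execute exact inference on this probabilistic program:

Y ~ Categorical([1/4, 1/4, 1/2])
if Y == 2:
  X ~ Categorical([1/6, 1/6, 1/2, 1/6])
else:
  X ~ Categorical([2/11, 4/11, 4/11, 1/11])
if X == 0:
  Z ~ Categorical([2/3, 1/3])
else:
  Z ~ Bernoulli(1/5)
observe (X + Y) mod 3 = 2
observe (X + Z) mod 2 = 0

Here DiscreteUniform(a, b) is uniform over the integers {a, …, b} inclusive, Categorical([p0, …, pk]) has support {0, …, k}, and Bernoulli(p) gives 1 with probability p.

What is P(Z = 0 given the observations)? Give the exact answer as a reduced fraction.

Enumerate traces; 4 have nonzero weight after conditioning:
  (Y=0, X=2, Z=0) weight 4/55
  (Y=1, X=1, Z=1) weight 1/55
  (Y=2, X=0, Z=0) weight 1/18
  (Y=2, X=3, Z=1) weight 1/60
Group by Z:
  weight(Z=0) = 127/990
  weight(Z=1) = 23/660
Total weight = 127/990 + 23/660 = 323/1980
P(Z=0 | obs) = 127/990 / 323/1980 = 254/323
P(Z=1 | obs) = 23/660 / 323/1980 = 69/323

P(Z = 0 | obs) = 254/323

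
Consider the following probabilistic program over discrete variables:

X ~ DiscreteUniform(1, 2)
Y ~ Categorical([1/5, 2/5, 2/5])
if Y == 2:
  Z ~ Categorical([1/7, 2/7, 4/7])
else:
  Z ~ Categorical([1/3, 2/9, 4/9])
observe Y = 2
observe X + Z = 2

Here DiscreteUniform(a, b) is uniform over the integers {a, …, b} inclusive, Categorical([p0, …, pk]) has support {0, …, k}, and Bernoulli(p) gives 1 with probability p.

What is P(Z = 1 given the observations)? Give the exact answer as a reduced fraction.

P(Z = 1 | obs) = 2/3

Enumerate traces; 2 have nonzero weight after conditioning:
  (X=1, Y=2, Z=1) weight 2/35
  (X=2, Y=2, Z=0) weight 1/35
Group by Z:
  weight(Z=0) = 1/35
  weight(Z=1) = 2/35
Total weight = 1/35 + 2/35 = 3/35
P(Z=0 | obs) = 1/35 / 3/35 = 1/3
P(Z=1 | obs) = 2/35 / 3/35 = 2/3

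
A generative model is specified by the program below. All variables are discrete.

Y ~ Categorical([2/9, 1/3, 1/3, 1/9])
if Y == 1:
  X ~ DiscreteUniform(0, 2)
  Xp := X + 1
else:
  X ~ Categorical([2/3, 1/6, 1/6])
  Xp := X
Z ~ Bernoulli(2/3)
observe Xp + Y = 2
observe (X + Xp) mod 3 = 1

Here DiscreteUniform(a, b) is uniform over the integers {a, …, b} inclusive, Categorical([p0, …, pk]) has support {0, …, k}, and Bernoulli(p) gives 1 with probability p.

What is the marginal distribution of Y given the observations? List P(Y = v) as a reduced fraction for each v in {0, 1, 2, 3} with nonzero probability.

Enumerate traces; 4 have nonzero weight after conditioning:
  (Y=0, X=2, Z=0) weight 1/81
  (Y=0, X=2, Z=1) weight 2/81
  (Y=1, X=0, Z=0) weight 1/27
  (Y=1, X=0, Z=1) weight 2/27
Group by Y:
  weight(Y=0) = 1/27
  weight(Y=1) = 1/9
Total weight = 1/27 + 1/9 = 4/27
P(Y=0 | obs) = 1/27 / 4/27 = 1/4
P(Y=1 | obs) = 1/9 / 4/27 = 3/4

P(Y=0) = 1/4, P(Y=1) = 3/4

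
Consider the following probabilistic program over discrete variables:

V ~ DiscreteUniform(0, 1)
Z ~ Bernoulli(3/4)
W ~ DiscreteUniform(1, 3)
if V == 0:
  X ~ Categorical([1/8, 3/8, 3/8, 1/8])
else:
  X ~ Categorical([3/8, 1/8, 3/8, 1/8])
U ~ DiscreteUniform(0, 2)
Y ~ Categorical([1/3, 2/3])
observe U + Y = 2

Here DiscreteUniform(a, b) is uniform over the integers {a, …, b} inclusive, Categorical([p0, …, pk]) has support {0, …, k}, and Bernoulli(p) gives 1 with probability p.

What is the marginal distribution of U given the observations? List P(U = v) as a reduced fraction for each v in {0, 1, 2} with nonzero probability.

P(U=1) = 2/3, P(U=2) = 1/3

Enumerate traces; 96 have nonzero weight after conditioning:
  (V=0, Z=0, W=1, X=0, U=1, Y=1) weight 1/864
  (V=0, Z=0, W=1, X=0, U=2, Y=0) weight 1/1728
  (V=0, Z=0, W=1, X=1, U=1, Y=1) weight 1/288
  (V=0, Z=0, W=1, X=1, U=2, Y=0) weight 1/576
  (V=0, Z=0, W=1, X=2, U=1, Y=1) weight 1/288
  (V=0, Z=0, W=1, X=2, U=2, Y=0) weight 1/576
  (V=0, Z=0, W=1, X=3, U=1, Y=1) weight 1/864
  (V=0, Z=0, W=1, X=3, U=2, Y=0) weight 1/1728
  … 88 more
Group by U:
  weight(U=1) = 2/9
  weight(U=2) = 1/9
Total weight = 2/9 + 1/9 = 1/3
P(U=1 | obs) = 2/9 / 1/3 = 2/3
P(U=2 | obs) = 1/9 / 1/3 = 1/3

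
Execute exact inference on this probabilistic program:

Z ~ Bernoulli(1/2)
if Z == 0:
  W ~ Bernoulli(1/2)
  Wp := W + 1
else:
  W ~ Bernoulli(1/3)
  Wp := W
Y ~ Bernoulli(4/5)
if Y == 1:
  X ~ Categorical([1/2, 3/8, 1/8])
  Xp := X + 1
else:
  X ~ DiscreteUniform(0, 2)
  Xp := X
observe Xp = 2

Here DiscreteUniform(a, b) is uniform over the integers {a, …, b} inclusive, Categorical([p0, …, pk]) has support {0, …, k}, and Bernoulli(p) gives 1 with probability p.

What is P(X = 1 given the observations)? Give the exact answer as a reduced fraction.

Enumerate traces; 8 have nonzero weight after conditioning:
  (Z=0, W=0, Y=0, X=2) weight 1/60
  (Z=0, W=0, Y=1, X=1) weight 3/40
  (Z=0, W=1, Y=0, X=2) weight 1/60
  (Z=0, W=1, Y=1, X=1) weight 3/40
  (Z=1, W=0, Y=0, X=2) weight 1/45
  (Z=1, W=0, Y=1, X=1) weight 1/10
  (Z=1, W=1, Y=0, X=2) weight 1/90
  (Z=1, W=1, Y=1, X=1) weight 1/20
Group by X:
  weight(X=1) = 3/10
  weight(X=2) = 1/15
Total weight = 3/10 + 1/15 = 11/30
P(X=1 | obs) = 3/10 / 11/30 = 9/11
P(X=2 | obs) = 1/15 / 11/30 = 2/11

P(X = 1 | obs) = 9/11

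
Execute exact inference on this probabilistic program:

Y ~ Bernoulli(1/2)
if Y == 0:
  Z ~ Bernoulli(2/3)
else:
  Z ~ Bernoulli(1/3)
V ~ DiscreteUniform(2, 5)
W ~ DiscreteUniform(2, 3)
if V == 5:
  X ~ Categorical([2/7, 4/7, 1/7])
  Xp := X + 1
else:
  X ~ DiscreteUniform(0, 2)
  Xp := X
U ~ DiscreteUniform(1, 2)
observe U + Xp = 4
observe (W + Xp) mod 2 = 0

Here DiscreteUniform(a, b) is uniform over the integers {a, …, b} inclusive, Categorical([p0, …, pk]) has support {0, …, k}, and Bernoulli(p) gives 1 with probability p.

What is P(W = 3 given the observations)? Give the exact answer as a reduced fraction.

P(W = 3 | obs) = 1/12

Enumerate traces; 20 have nonzero weight after conditioning:
  (Y=0, Z=0, V=2, W=2, X=2, U=2) weight 1/288
  (Y=0, Z=0, V=3, W=2, X=2, U=2) weight 1/288
  (Y=0, Z=0, V=4, W=2, X=2, U=2) weight 1/288
  (Y=0, Z=0, V=5, W=2, X=1, U=2) weight 1/168
  (Y=0, Z=0, V=5, W=3, X=2, U=1) weight 1/672
  (Y=0, Z=1, V=2, W=2, X=2, U=2) weight 1/144
  (Y=0, Z=1, V=3, W=2, X=2, U=2) weight 1/144
  (Y=0, Z=1, V=4, W=2, X=2, U=2) weight 1/144
  … 12 more
Group by W:
  weight(W=2) = 11/112
  weight(W=3) = 1/112
Total weight = 11/112 + 1/112 = 3/28
P(W=2 | obs) = 11/112 / 3/28 = 11/12
P(W=3 | obs) = 1/112 / 3/28 = 1/12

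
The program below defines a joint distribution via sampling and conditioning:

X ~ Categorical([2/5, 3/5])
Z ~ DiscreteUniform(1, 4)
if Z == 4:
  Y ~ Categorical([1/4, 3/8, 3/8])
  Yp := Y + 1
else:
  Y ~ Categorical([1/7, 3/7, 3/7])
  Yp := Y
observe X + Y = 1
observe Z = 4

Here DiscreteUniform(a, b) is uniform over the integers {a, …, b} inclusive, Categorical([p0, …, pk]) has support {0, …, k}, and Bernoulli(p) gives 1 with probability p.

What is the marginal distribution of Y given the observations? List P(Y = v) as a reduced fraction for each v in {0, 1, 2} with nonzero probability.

Enumerate traces; 2 have nonzero weight after conditioning:
  (X=0, Z=4, Y=1) weight 3/80
  (X=1, Z=4, Y=0) weight 3/80
Group by Y:
  weight(Y=0) = 3/80
  weight(Y=1) = 3/80
Total weight = 3/80 + 3/80 = 3/40
P(Y=0 | obs) = 3/80 / 3/40 = 1/2
P(Y=1 | obs) = 3/80 / 3/40 = 1/2

P(Y=0) = 1/2, P(Y=1) = 1/2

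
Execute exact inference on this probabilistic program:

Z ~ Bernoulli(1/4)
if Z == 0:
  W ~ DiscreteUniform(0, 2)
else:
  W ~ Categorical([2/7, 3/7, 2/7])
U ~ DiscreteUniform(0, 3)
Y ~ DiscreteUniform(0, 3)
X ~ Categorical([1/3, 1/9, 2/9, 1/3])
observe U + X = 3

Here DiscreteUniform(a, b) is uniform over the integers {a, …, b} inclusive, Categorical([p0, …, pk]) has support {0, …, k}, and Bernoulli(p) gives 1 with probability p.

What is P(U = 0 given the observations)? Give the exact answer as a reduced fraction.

Enumerate traces; 96 have nonzero weight after conditioning:
  (Z=0, W=0, U=0, Y=0, X=3) weight 1/192
  (Z=0, W=0, U=0, Y=1, X=3) weight 1/192
  (Z=0, W=0, U=0, Y=2, X=3) weight 1/192
  (Z=0, W=0, U=0, Y=3, X=3) weight 1/192
  (Z=0, W=0, U=1, Y=0, X=2) weight 1/288
  (Z=0, W=0, U=1, Y=1, X=2) weight 1/288
  (Z=0, W=0, U=1, Y=2, X=2) weight 1/288
  (Z=0, W=0, U=1, Y=3, X=2) weight 1/288
  (Z=0, W=0, U=2, Y=0, X=1) weight 1/576
  (Z=0, W=0, U=3, Y=0, X=0) weight 1/192
  … 86 more
Group by U:
  weight(U=0) = 1/12
  weight(U=1) = 1/18
  weight(U=2) = 1/36
  weight(U=3) = 1/12
Total weight = 1/12 + 1/18 + 1/36 + 1/12 = 1/4
P(U=0 | obs) = 1/12 / 1/4 = 1/3
P(U=1 | obs) = 1/18 / 1/4 = 2/9
P(U=2 | obs) = 1/36 / 1/4 = 1/9
P(U=3 | obs) = 1/12 / 1/4 = 1/3

P(U = 0 | obs) = 1/3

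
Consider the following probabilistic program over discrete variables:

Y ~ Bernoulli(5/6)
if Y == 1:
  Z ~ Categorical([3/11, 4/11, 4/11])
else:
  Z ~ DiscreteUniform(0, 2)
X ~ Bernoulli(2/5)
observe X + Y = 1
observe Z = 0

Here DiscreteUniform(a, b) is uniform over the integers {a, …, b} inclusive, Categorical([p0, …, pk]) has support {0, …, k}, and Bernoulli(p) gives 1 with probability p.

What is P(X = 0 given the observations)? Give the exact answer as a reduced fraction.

Enumerate traces; 2 have nonzero weight after conditioning:
  (Y=0, Z=0, X=1) weight 1/45
  (Y=1, Z=0, X=0) weight 3/22
Group by X:
  weight(X=0) = 3/22
  weight(X=1) = 1/45
Total weight = 3/22 + 1/45 = 157/990
P(X=0 | obs) = 3/22 / 157/990 = 135/157
P(X=1 | obs) = 1/45 / 157/990 = 22/157

P(X = 0 | obs) = 135/157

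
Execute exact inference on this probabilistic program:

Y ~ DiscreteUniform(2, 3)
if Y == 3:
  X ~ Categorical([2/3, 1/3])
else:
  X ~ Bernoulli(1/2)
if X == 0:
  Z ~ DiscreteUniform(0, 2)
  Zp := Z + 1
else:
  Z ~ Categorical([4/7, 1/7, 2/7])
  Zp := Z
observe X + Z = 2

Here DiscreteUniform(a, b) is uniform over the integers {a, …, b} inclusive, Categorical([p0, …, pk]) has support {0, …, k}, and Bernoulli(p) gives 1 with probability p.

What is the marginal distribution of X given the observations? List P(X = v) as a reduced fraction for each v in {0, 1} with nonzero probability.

Enumerate traces; 4 have nonzero weight after conditioning:
  (Y=2, X=0, Z=2) weight 1/12
  (Y=2, X=1, Z=1) weight 1/28
  (Y=3, X=0, Z=2) weight 1/9
  (Y=3, X=1, Z=1) weight 1/42
Group by X:
  weight(X=0) = 7/36
  weight(X=1) = 5/84
Total weight = 7/36 + 5/84 = 16/63
P(X=0 | obs) = 7/36 / 16/63 = 49/64
P(X=1 | obs) = 5/84 / 16/63 = 15/64

P(X=0) = 49/64, P(X=1) = 15/64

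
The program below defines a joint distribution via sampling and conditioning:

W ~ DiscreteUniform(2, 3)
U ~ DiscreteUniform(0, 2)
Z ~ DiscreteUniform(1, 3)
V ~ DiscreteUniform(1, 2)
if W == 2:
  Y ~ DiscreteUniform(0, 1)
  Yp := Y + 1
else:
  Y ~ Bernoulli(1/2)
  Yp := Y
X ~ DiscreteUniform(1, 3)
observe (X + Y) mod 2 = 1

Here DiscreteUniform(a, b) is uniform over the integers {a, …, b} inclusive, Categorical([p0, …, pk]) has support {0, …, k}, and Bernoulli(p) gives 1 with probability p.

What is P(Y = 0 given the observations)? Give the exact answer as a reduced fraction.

Enumerate traces; 108 have nonzero weight after conditioning:
  (W=2, U=0, Z=1, V=1, Y=0, X=1) weight 1/216
  (W=2, U=0, Z=1, V=1, Y=0, X=3) weight 1/216
  (W=2, U=0, Z=1, V=1, Y=1, X=2) weight 1/216
  (W=2, U=0, Z=1, V=2, Y=0, X=1) weight 1/216
  (W=2, U=0, Z=1, V=2, Y=0, X=3) weight 1/216
  (W=2, U=0, Z=1, V=2, Y=1, X=2) weight 1/216
  (W=2, U=0, Z=2, V=1, Y=0, X=1) weight 1/216
  (W=2, U=0, Z=2, V=1, Y=0, X=3) weight 1/216
  … 100 more
Group by Y:
  weight(Y=0) = 1/3
  weight(Y=1) = 1/6
Total weight = 1/3 + 1/6 = 1/2
P(Y=0 | obs) = 1/3 / 1/2 = 2/3
P(Y=1 | obs) = 1/6 / 1/2 = 1/3

P(Y = 0 | obs) = 2/3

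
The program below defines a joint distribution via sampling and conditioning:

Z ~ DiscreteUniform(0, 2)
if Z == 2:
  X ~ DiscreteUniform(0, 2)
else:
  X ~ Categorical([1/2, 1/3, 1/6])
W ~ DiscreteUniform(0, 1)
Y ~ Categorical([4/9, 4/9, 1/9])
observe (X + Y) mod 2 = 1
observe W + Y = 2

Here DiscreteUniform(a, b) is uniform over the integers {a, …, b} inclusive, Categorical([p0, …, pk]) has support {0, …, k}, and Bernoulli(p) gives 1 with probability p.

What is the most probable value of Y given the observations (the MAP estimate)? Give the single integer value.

Enumerate traces; 9 have nonzero weight after conditioning:
  (Z=0, X=0, W=1, Y=1) weight 1/27
  (Z=0, X=1, W=0, Y=2) weight 1/162
  (Z=0, X=2, W=1, Y=1) weight 1/81
  (Z=1, X=0, W=1, Y=1) weight 1/27
  (Z=1, X=1, W=0, Y=2) weight 1/162
  (Z=1, X=2, W=1, Y=1) weight 1/81
  (Z=2, X=0, W=1, Y=1) weight 2/81
  (Z=2, X=1, W=0, Y=2) weight 1/162
  … 1 more
Group by Y:
  weight(Y=1) = 4/27
  weight(Y=2) = 1/54
Total weight = 4/27 + 1/54 = 1/6
P(Y=1 | obs) = 4/27 / 1/6 = 8/9
P(Y=2 | obs) = 1/54 / 1/6 = 1/9
argmax = 1

argmax_v P(Y = v | obs) = 1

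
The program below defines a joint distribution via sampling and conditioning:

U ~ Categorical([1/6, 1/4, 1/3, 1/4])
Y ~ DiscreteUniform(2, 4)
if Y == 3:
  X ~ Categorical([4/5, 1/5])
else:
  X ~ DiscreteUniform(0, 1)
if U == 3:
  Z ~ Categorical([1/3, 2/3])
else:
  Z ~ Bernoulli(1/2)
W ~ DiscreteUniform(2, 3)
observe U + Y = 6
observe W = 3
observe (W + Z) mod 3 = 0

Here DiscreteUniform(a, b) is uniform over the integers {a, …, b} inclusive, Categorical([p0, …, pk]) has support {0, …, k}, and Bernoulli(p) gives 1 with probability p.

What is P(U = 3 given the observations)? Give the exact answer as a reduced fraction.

Enumerate traces; 4 have nonzero weight after conditioning:
  (U=2, Y=4, X=0, Z=0, W=3) weight 1/72
  (U=2, Y=4, X=1, Z=0, W=3) weight 1/72
  (U=3, Y=3, X=0, Z=0, W=3) weight 1/90
  (U=3, Y=3, X=1, Z=0, W=3) weight 1/360
Group by U:
  weight(U=2) = 1/36
  weight(U=3) = 1/72
Total weight = 1/36 + 1/72 = 1/24
P(U=2 | obs) = 1/36 / 1/24 = 2/3
P(U=3 | obs) = 1/72 / 1/24 = 1/3

P(U = 3 | obs) = 1/3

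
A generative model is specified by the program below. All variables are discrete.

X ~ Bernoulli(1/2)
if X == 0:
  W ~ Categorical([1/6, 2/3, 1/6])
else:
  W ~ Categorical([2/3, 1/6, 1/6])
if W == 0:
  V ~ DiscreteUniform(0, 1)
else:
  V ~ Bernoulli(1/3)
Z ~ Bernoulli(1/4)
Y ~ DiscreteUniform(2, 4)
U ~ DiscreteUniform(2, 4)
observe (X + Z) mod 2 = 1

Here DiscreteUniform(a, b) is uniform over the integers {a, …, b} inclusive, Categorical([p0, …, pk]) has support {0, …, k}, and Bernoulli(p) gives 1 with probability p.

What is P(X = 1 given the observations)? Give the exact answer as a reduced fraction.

P(X = 1 | obs) = 3/4

Enumerate traces; 108 have nonzero weight after conditioning:
  (X=0, W=0, V=0, Z=1, Y=2, U=2) weight 1/864
  (X=0, W=0, V=0, Z=1, Y=2, U=3) weight 1/864
  (X=0, W=0, V=0, Z=1, Y=2, U=4) weight 1/864
  (X=0, W=0, V=0, Z=1, Y=3, U=2) weight 1/864
  (X=0, W=0, V=0, Z=1, Y=3, U=3) weight 1/864
  (X=0, W=0, V=0, Z=1, Y=3, U=4) weight 1/864
  (X=0, W=0, V=0, Z=1, Y=4, U=2) weight 1/864
  (X=0, W=0, V=0, Z=1, Y=4, U=3) weight 1/864
  (X=1, W=0, V=0, Z=0, Y=2, U=2) weight 1/72
  … 99 more
Group by X:
  weight(X=0) = 1/8
  weight(X=1) = 3/8
Total weight = 1/8 + 3/8 = 1/2
P(X=0 | obs) = 1/8 / 1/2 = 1/4
P(X=1 | obs) = 3/8 / 1/2 = 3/4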